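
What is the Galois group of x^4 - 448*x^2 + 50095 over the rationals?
Gal(K/Q) = V_4 (Klein four-group, Z/2Z × Z/2Z)

f factors as (x^2 - 233)(x^2 - 215), so the splitting field is K = Q(sqrt(233), sqrt(215)). The elements 233, 215, 50095 are all non-squares in Q, so sqrt(233) and sqrt(215) generate independent quadratic extensions. Thus [K:Q] = 4 and Gal(K/Q) is generated by the two order-2 automorphisms sqrt(233) ↦ -sqrt(233) and sqrt(215) ↦ -sqrt(215), giving V_4.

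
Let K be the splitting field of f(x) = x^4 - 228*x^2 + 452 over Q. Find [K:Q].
[K:Q] = 4

f factors as (x^2 - 2)(x^2 - 226); the splitting field is K = Q(sqrt(2), sqrt(226)). Since 2, 226, and 452 are all non-squares in Q, the three subfields Q(sqrt(2)), Q(sqrt(226)), Q(sqrt(452)) are distinct degree-2 extensions, so [K:Q] = 4 (Klein four Galois group).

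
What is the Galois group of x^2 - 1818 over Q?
Gal(K/Q) = Z/2Z (cyclic of order 2)

x^2 - 1818 is irreducible over Q since 1818 is not a rational square. The splitting field Q(sqrt(1818)) has degree 2 over Q, and its unique nontrivial automorphism is sqrt(1818) ↦ -sqrt(1818). Hence Gal(Q(sqrt(1818))/Q) = Z/2Z.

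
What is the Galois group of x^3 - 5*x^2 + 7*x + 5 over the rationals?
Gal(K/Q) = S_3 (symmetric group of order 6)

Compute the discriminant of x^3 + (-5)*x^2 + (7)*x + (5): Δ = -1472. Since Δ is not a rational square, the Galois group is not contained in A_3; it must be the full S_3 (irreducibility of the cubic rules out anything smaller).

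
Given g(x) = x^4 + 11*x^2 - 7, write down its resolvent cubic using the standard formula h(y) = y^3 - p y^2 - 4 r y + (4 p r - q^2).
h(y) = y^3 - 11*y^2 + 28*y - 308

Identify coefficients: p = 11, q = 0, r = -7.
Plug into h(y) = y^3 - p y^2 - 4 r y + (4 p r - q^2):
  h(y) = y^3 - (11) y^2 - 4*(-7) y + (4*(11)*(-7) - (0)^2)
       = y^3 + (-11) y^2 + (28) y + (-308).
Simplifying: h(y) = y^3 - 11*y^2 + 28*y - 308.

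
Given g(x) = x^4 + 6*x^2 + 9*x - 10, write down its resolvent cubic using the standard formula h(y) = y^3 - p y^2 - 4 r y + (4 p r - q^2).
h(y) = y^3 - 6*y^2 + 40*y - 321

Identify coefficients: p = 6, q = 9, r = -10.
Plug into h(y) = y^3 - p y^2 - 4 r y + (4 p r - q^2):
  h(y) = y^3 - (6) y^2 - 4*(-10) y + (4*(6)*(-10) - (9)^2)
       = y^3 + (-6) y^2 + (40) y + (-321).
Simplifying: h(y) = y^3 - 6*y^2 + 40*y - 321.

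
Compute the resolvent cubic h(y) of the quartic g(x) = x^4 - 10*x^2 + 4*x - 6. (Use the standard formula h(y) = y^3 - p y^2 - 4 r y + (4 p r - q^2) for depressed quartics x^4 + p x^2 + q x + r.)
h(y) = y^3 + 10*y^2 + 24*y + 224

Identify coefficients: p = -10, q = 4, r = -6.
Plug into h(y) = y^3 - p y^2 - 4 r y + (4 p r - q^2):
  h(y) = y^3 - (-10) y^2 - 4*(-6) y + (4*(-10)*(-6) - (4)^2)
       = y^3 + (10) y^2 + (24) y + (224).
Simplifying: h(y) = y^3 + 10*y^2 + 24*y + 224.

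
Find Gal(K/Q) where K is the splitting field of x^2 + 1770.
Gal(K/Q) = Z/2Z (cyclic of order 2)

x^2 + 1770 is irreducible over Q since -1770 is not a rational square. The splitting field Q(sqrt(-1770)) has degree 2 over Q, and its unique nontrivial automorphism is sqrt(-1770) ↦ -sqrt(-1770). Hence Gal(Q(sqrt(-1770))/Q) = Z/2Z.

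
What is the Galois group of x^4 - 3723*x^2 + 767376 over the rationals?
Gal(K/Q) = Z/2Z (cyclic of order 2)

f factors as (x^2 - 219)(x^2 - 3504), so the splitting field is K = Q(sqrt(219), sqrt(3504)). The squarefree part of 219 is 219 and the squarefree part of 3504 is also 219, so sqrt(219) and sqrt(3504) are both rational multiples of sqrt(219). Hence Q(sqrt(219)) = Q(sqrt(3504)) = Q(sqrt(219)), and the splitting field collapses to a single degree-2 extension with Galois group Z/2Z.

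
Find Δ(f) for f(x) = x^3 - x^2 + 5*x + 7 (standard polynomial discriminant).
Δ = -2400

For x^3 + a x^2 + b x + c the discriminant is Δ = 18 a b c - 4 a^3 c + a^2 b^2 - 4 b^3 - 27 c^2.
Plug a = -1, b = 5, c = 7:
  18*(-1)*(5)*(7) - 4*(-1)^3*(7) + (-1)^2*(5)^2 - 4*(5)^3 - 27*(7)^2
  = -630 + (28) + 25 + (-500) + (-1323)
  = -2400.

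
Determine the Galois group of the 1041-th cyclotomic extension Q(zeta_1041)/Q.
|Gal(Q(zeta_1041)/Q)| = phi(1041) = 692; group ≅ (Z/1041Z)^* ≅ Z/2Z × Z/346Z

The n-th cyclotomic polynomial Φ_1041(x) is the minimal polynomial of zeta_1041 over Q and has degree phi(1041) = 692. So Q(zeta_1041) is a degree-692 Galois extension with Galois group (Z/1041Z)^*. By CRT, (Z/1041Z)^* ≅ (Z/3Z)^* × (Z/347Z)^*. Each prime-power unit group is (Z/3Z)^* ≅ Z/2Z; (Z/347Z)^* ≅ Z/346Z. Hence Gal(Q(zeta_1041)/Q) ≅ Z/2Z × Z/346Z.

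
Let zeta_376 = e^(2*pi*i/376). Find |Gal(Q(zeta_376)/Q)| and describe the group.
|Gal(Q(zeta_376)/Q)| = phi(376) = 184; group ≅ (Z/376Z)^* ≅ Z/2Z × Z/2Z × Z/46Z

The n-th cyclotomic polynomial Φ_376(x) is the minimal polynomial of zeta_376 over Q and has degree phi(376) = 184. So Q(zeta_376) is a degree-184 Galois extension with Galois group (Z/376Z)^*. By CRT, (Z/376Z)^* ≅ (Z/8Z)^* × (Z/47Z)^*. Each prime-power unit group is (Z/8Z)^* ≅ Z/2Z × Z/2Z; (Z/47Z)^* ≅ Z/46Z. Hence Gal(Q(zeta_376)/Q) ≅ Z/2Z × Z/2Z × Z/46Z.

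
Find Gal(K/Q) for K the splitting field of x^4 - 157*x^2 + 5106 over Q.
Gal(K/Q) = V_4 (Klein four-group, Z/2Z × Z/2Z)

f factors as (x^2 - 46)(x^2 - 111), so the splitting field is K = Q(sqrt(46), sqrt(111)). The elements 46, 111, 5106 are all non-squares in Q, so sqrt(46) and sqrt(111) generate independent quadratic extensions. Thus [K:Q] = 4 and Gal(K/Q) is generated by the two order-2 automorphisms sqrt(46) ↦ -sqrt(46) and sqrt(111) ↦ -sqrt(111), giving V_4.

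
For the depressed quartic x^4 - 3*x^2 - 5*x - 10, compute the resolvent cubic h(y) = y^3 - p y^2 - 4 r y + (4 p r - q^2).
h(y) = y^3 + 3*y^2 + 40*y + 95

Identify coefficients: p = -3, q = -5, r = -10.
Plug into h(y) = y^3 - p y^2 - 4 r y + (4 p r - q^2):
  h(y) = y^3 - (-3) y^2 - 4*(-10) y + (4*(-3)*(-10) - (-5)^2)
       = y^3 + (3) y^2 + (40) y + (95).
Simplifying: h(y) = y^3 + 3*y^2 + 40*y + 95.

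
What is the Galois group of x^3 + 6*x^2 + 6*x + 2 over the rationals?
Gal(K/Q) = S_3 (symmetric group of order 6)

Compute the discriminant of x^3 + (6)*x^2 + (6)*x + (2): Δ = -108. Since Δ is not a rational square, the Galois group is not contained in A_3; it must be the full S_3 (irreducibility of the cubic rules out anything smaller).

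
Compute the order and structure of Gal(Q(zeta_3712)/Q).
|Gal(Q(zeta_3712)/Q)| = phi(3712) = 1792; group ≅ (Z/3712Z)^* ≅ Z/2Z × Z/28Z × Z/32Z

The n-th cyclotomic polynomial Φ_3712(x) is the minimal polynomial of zeta_3712 over Q and has degree phi(3712) = 1792. So Q(zeta_3712) is a degree-1792 Galois extension with Galois group (Z/3712Z)^*. By CRT, (Z/3712Z)^* ≅ (Z/128Z)^* × (Z/29Z)^*. Each prime-power unit group is (Z/128Z)^* ≅ Z/2Z × Z/32Z; (Z/29Z)^* ≅ Z/28Z. Hence Gal(Q(zeta_3712)/Q) ≅ Z/2Z × Z/28Z × Z/32Z.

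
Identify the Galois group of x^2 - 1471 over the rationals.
Gal(K/Q) = Z/2Z (cyclic of order 2)

x^2 - 1471 is irreducible over Q since 1471 is not a rational square. The splitting field Q(sqrt(1471)) has degree 2 over Q, and its unique nontrivial automorphism is sqrt(1471) ↦ -sqrt(1471). Hence Gal(Q(sqrt(1471))/Q) = Z/2Z.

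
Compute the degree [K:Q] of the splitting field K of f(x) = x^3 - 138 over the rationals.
[K:Q] = 6

x^3 - 138 has one real root r = 138^(1/3) and two complex roots r*zeta_3, r*zeta_3^2 where zeta_3 = e^(2*pi*i/3). The splitting field is Q(r, zeta_3). [Q(r):Q] = 3 and [Q(zeta_3):Q] = 2 with gcd = 1, so [Q(r, zeta_3):Q] = 3 * 2 = 6.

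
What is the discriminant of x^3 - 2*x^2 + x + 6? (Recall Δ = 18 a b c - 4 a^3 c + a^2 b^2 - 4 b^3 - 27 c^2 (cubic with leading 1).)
Δ = -996

For x^3 + a x^2 + b x + c the discriminant is Δ = 18 a b c - 4 a^3 c + a^2 b^2 - 4 b^3 - 27 c^2.
Plug a = -2, b = 1, c = 6:
  18*(-2)*(1)*(6) - 4*(-2)^3*(6) + (-2)^2*(1)^2 - 4*(1)^3 - 27*(6)^2
  = -216 + (192) + 4 + (-4) + (-972)
  = -996.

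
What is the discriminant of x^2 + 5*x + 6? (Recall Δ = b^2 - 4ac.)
Δ = 1

For a quadratic a x^2 + b x + c the discriminant is Δ = b^2 - 4ac = (5)^2 - 4*(1)*(6) = 25 - (24) = 1.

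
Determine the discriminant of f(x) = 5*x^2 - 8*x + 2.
Δ = 24

For a quadratic a x^2 + b x + c the discriminant is Δ = b^2 - 4ac = (-8)^2 - 4*(5)*(2) = 64 - (40) = 24.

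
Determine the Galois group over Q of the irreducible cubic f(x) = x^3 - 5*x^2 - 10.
Gal(K/Q) = S_3 (symmetric group of order 6)

Compute the discriminant of x^3 + (-5)*x^2 + (0)*x + (-10): Δ = -7700. Since Δ is not a rational square, the Galois group is not contained in A_3; it must be the full S_3 (irreducibility of the cubic rules out anything smaller).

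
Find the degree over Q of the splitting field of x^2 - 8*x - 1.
[K:Q] = 2

The discriminant of x^2 + (-8)*x + (-1) is b^2 - 4c = 64 - (-4) = 68. Since 68 is not a perfect square in Q, the polynomial is irreducible over Q. Its two roots generate a degree-2 extension, so [K:Q] = 2.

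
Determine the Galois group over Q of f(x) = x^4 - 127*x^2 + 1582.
Gal(K/Q) = V_4 (Klein four-group, Z/2Z × Z/2Z)

f factors as (x^2 - 14)(x^2 - 113), so the splitting field is K = Q(sqrt(14), sqrt(113)). The elements 14, 113, 1582 are all non-squares in Q, so sqrt(14) and sqrt(113) generate independent quadratic extensions. Thus [K:Q] = 4 and Gal(K/Q) is generated by the two order-2 automorphisms sqrt(14) ↦ -sqrt(14) and sqrt(113) ↦ -sqrt(113), giving V_4.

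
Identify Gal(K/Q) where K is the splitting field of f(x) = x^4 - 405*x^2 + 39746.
Gal(K/Q) = V_4 (Klein four-group, Z/2Z × Z/2Z)

f factors as (x^2 - 238)(x^2 - 167), so the splitting field is K = Q(sqrt(238), sqrt(167)). The elements 238, 167, 39746 are all non-squares in Q, so sqrt(238) and sqrt(167) generate independent quadratic extensions. Thus [K:Q] = 4 and Gal(K/Q) is generated by the two order-2 automorphisms sqrt(238) ↦ -sqrt(238) and sqrt(167) ↦ -sqrt(167), giving V_4.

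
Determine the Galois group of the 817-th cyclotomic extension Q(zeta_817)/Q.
|Gal(Q(zeta_817)/Q)| = phi(817) = 756; group ≅ (Z/817Z)^* ≅ Z/18Z × Z/42Z

The n-th cyclotomic polynomial Φ_817(x) is the minimal polynomial of zeta_817 over Q and has degree phi(817) = 756. So Q(zeta_817) is a degree-756 Galois extension with Galois group (Z/817Z)^*. By CRT, (Z/817Z)^* ≅ (Z/19Z)^* × (Z/43Z)^*. Each prime-power unit group is (Z/19Z)^* ≅ Z/18Z; (Z/43Z)^* ≅ Z/42Z. Hence Gal(Q(zeta_817)/Q) ≅ Z/18Z × Z/42Z.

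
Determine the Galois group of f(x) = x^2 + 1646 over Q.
Gal(K/Q) = Z/2Z (cyclic of order 2)

x^2 + 1646 is irreducible over Q since -1646 is not a rational square. The splitting field Q(sqrt(-1646)) has degree 2 over Q, and its unique nontrivial automorphism is sqrt(-1646) ↦ -sqrt(-1646). Hence Gal(Q(sqrt(-1646))/Q) = Z/2Z.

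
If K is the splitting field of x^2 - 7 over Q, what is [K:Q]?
[K:Q] = 2

The polynomial x^2 - 7 is irreducible over Q since 7 is not a perfect square. Its splitting field is Q(sqrt(7)), which has degree 2 over Q.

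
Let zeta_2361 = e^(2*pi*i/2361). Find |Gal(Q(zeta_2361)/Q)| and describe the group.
|Gal(Q(zeta_2361)/Q)| = phi(2361) = 1572; group ≅ (Z/2361Z)^* ≅ Z/2Z × Z/786Z

The n-th cyclotomic polynomial Φ_2361(x) is the minimal polynomial of zeta_2361 over Q and has degree phi(2361) = 1572. So Q(zeta_2361) is a degree-1572 Galois extension with Galois group (Z/2361Z)^*. By CRT, (Z/2361Z)^* ≅ (Z/3Z)^* × (Z/787Z)^*. Each prime-power unit group is (Z/3Z)^* ≅ Z/2Z; (Z/787Z)^* ≅ Z/786Z. Hence Gal(Q(zeta_2361)/Q) ≅ Z/2Z × Z/786Z.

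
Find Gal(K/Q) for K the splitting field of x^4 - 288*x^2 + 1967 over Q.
Gal(K/Q) = V_4 (Klein four-group, Z/2Z × Z/2Z)

f factors as (x^2 - 7)(x^2 - 281), so the splitting field is K = Q(sqrt(7), sqrt(281)). The elements 7, 281, 1967 are all non-squares in Q, so sqrt(7) and sqrt(281) generate independent quadratic extensions. Thus [K:Q] = 4 and Gal(K/Q) is generated by the two order-2 automorphisms sqrt(7) ↦ -sqrt(7) and sqrt(281) ↦ -sqrt(281), giving V_4.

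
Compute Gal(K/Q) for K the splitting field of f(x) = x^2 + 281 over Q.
Gal(K/Q) = Z/2Z (cyclic of order 2)

x^2 + 281 is irreducible over Q since -281 is not a rational square. The splitting field Q(sqrt(-281)) has degree 2 over Q, and its unique nontrivial automorphism is sqrt(-281) ↦ -sqrt(-281). Hence Gal(Q(sqrt(-281))/Q) = Z/2Z.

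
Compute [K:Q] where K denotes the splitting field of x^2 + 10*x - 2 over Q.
[K:Q] = 2

The discriminant of x^2 + (10)*x + (-2) is b^2 - 4c = 100 - (-8) = 108. Since 108 is not a perfect square in Q, the polynomial is irreducible over Q. Its two roots generate a degree-2 extension, so [K:Q] = 2.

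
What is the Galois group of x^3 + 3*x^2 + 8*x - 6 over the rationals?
Gal(K/Q) = S_3 (symmetric group of order 6)

Compute the discriminant of x^3 + (3)*x^2 + (8)*x + (-6): Δ = -4388. Since Δ is not a rational square, the Galois group is not contained in A_3; it must be the full S_3 (irreducibility of the cubic rules out anything smaller).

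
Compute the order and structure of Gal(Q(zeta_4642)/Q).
|Gal(Q(zeta_4642)/Q)| = phi(4642) = 2100; group ≅ (Z/4642Z)^* ≅ Z/10Z × Z/210Z

The n-th cyclotomic polynomial Φ_4642(x) is the minimal polynomial of zeta_4642 over Q and has degree phi(4642) = 2100. So Q(zeta_4642) is a degree-2100 Galois extension with Galois group (Z/4642Z)^*. By CRT, (Z/4642Z)^* ≅ (Z/2Z)^* × (Z/11Z)^* × (Z/211Z)^*. Each prime-power unit group is (Z/2Z)^* ≅ trivial group (order 1); (Z/11Z)^* ≅ Z/10Z; (Z/211Z)^* ≅ Z/210Z. Hence Gal(Q(zeta_4642)/Q) ≅ Z/10Z × Z/210Z.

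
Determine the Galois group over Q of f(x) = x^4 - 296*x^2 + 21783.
Gal(K/Q) = V_4 (Klein four-group, Z/2Z × Z/2Z)

f factors as (x^2 - 159)(x^2 - 137), so the splitting field is K = Q(sqrt(159), sqrt(137)). The elements 159, 137, 21783 are all non-squares in Q, so sqrt(159) and sqrt(137) generate independent quadratic extensions. Thus [K:Q] = 4 and Gal(K/Q) is generated by the two order-2 automorphisms sqrt(159) ↦ -sqrt(159) and sqrt(137) ↦ -sqrt(137), giving V_4.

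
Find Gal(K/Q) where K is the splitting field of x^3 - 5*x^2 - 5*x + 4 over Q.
Gal(K/Q) = S_3 (symmetric group of order 6)

Compute the discriminant of x^3 + (-5)*x^2 + (-5)*x + (4): Δ = 4493. Since Δ is not a rational square, the Galois group is not contained in A_3; it must be the full S_3 (irreducibility of the cubic rules out anything smaller).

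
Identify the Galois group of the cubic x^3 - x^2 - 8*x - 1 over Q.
Gal(K/Q) = S_3 (symmetric group of order 6)

Compute the discriminant of x^3 + (-1)*x^2 + (-8)*x + (-1): Δ = 1937. Since Δ is not a rational square, the Galois group is not contained in A_3; it must be the full S_3 (irreducibility of the cubic rules out anything smaller).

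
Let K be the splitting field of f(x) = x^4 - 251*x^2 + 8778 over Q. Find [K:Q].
[K:Q] = 4

f factors as (x^2 - 42)(x^2 - 209); the splitting field is K = Q(sqrt(42), sqrt(209)). Since 42, 209, and 8778 are all non-squares in Q, the three subfields Q(sqrt(42)), Q(sqrt(209)), Q(sqrt(8778)) are distinct degree-2 extensions, so [K:Q] = 4 (Klein four Galois group).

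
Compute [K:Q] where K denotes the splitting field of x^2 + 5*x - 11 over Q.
[K:Q] = 2

The discriminant of x^2 + (5)*x + (-11) is b^2 - 4c = 25 - (-44) = 69. Since 69 is not a perfect square in Q, the polynomial is irreducible over Q. Its two roots generate a degree-2 extension, so [K:Q] = 2.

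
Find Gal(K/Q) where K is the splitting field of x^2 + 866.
Gal(K/Q) = Z/2Z (cyclic of order 2)

x^2 + 866 is irreducible over Q since -866 is not a rational square. The splitting field Q(sqrt(-866)) has degree 2 over Q, and its unique nontrivial automorphism is sqrt(-866) ↦ -sqrt(-866). Hence Gal(Q(sqrt(-866))/Q) = Z/2Z.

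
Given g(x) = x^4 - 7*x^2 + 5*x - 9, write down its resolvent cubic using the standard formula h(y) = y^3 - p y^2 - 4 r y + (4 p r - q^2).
h(y) = y^3 + 7*y^2 + 36*y + 227

Identify coefficients: p = -7, q = 5, r = -9.
Plug into h(y) = y^3 - p y^2 - 4 r y + (4 p r - q^2):
  h(y) = y^3 - (-7) y^2 - 4*(-9) y + (4*(-7)*(-9) - (5)^2)
       = y^3 + (7) y^2 + (36) y + (227).
Simplifying: h(y) = y^3 + 7*y^2 + 36*y + 227.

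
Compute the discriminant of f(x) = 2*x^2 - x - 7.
Δ = 57

For a quadratic a x^2 + b x + c the discriminant is Δ = b^2 - 4ac = (-1)^2 - 4*(2)*(-7) = 1 - (-56) = 57.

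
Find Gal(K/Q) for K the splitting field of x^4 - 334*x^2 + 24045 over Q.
Gal(K/Q) = V_4 (Klein four-group, Z/2Z × Z/2Z)

f factors as (x^2 - 229)(x^2 - 105), so the splitting field is K = Q(sqrt(229), sqrt(105)). The elements 229, 105, 24045 are all non-squares in Q, so sqrt(229) and sqrt(105) generate independent quadratic extensions. Thus [K:Q] = 4 and Gal(K/Q) is generated by the two order-2 automorphisms sqrt(229) ↦ -sqrt(229) and sqrt(105) ↦ -sqrt(105), giving V_4.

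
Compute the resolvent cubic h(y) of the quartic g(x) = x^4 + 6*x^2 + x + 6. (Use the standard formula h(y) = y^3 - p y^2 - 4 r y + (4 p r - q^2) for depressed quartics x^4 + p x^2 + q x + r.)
h(y) = y^3 - 6*y^2 - 24*y + 143

Identify coefficients: p = 6, q = 1, r = 6.
Plug into h(y) = y^3 - p y^2 - 4 r y + (4 p r - q^2):
  h(y) = y^3 - (6) y^2 - 4*(6) y + (4*(6)*(6) - (1)^2)
       = y^3 + (-6) y^2 + (-24) y + (143).
Simplifying: h(y) = y^3 - 6*y^2 - 24*y + 143.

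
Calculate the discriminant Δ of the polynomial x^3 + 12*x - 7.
Δ = -8235

For a depressed cubic x^3 + p x + q the discriminant is Δ = -4 p^3 - 27 q^2 = -4*(12)^3 - 27*(-7)^2 = -6912 - 1323 = -8235.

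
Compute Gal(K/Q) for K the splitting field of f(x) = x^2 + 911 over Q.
Gal(K/Q) = Z/2Z (cyclic of order 2)

x^2 + 911 is irreducible over Q since -911 is not a rational square. The splitting field Q(sqrt(-911)) has degree 2 over Q, and its unique nontrivial automorphism is sqrt(-911) ↦ -sqrt(-911). Hence Gal(Q(sqrt(-911))/Q) = Z/2Z.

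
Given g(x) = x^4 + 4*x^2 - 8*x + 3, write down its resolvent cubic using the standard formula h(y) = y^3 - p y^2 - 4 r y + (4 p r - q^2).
h(y) = y^3 - 4*y^2 - 12*y - 16

Identify coefficients: p = 4, q = -8, r = 3.
Plug into h(y) = y^3 - p y^2 - 4 r y + (4 p r - q^2):
  h(y) = y^3 - (4) y^2 - 4*(3) y + (4*(4)*(3) - (-8)^2)
       = y^3 + (-4) y^2 + (-12) y + (-16).
Simplifying: h(y) = y^3 - 4*y^2 - 12*y - 16.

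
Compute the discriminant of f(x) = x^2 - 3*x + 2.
Δ = 1

For a quadratic a x^2 + b x + c the discriminant is Δ = b^2 - 4ac = (-3)^2 - 4*(1)*(2) = 9 - (8) = 1.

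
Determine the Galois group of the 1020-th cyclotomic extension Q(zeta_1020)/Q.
|Gal(Q(zeta_1020)/Q)| = phi(1020) = 256; group ≅ (Z/1020Z)^* ≅ Z/2Z × Z/2Z × Z/4Z × Z/16Z

The n-th cyclotomic polynomial Φ_1020(x) is the minimal polynomial of zeta_1020 over Q and has degree phi(1020) = 256. So Q(zeta_1020) is a degree-256 Galois extension with Galois group (Z/1020Z)^*. By CRT, (Z/1020Z)^* ≅ (Z/4Z)^* × (Z/3Z)^* × (Z/5Z)^* × (Z/17Z)^*. Each prime-power unit group is (Z/4Z)^* ≅ Z/2Z; (Z/3Z)^* ≅ Z/2Z; (Z/5Z)^* ≅ Z/4Z; (Z/17Z)^* ≅ Z/16Z. Hence Gal(Q(zeta_1020)/Q) ≅ Z/2Z × Z/2Z × Z/4Z × Z/16Z.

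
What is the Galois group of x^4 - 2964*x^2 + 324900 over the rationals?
Gal(K/Q) = Z/2Z (cyclic of order 2)

f factors as (x^2 - 114)(x^2 - 2850), so the splitting field is K = Q(sqrt(114), sqrt(2850)). The squarefree part of 114 is 114 and the squarefree part of 2850 is also 114, so sqrt(114) and sqrt(2850) are both rational multiples of sqrt(114). Hence Q(sqrt(114)) = Q(sqrt(2850)) = Q(sqrt(114)), and the splitting field collapses to a single degree-2 extension with Galois group Z/2Z.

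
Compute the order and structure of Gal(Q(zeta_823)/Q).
|Gal(Q(zeta_823)/Q)| = phi(823) = 822; group ≅ (Z/823Z)^* ≅ Z/822Z

The n-th cyclotomic polynomial Φ_823(x) is the minimal polynomial of zeta_823 over Q and has degree phi(823) = 822. So Q(zeta_823) is a degree-822 Galois extension with Galois group (Z/823Z)^*. (Z/823Z)^* is cyclic since 823 is an odd prime power (or 4). Hence Gal(Q(zeta_823)/Q) ≅ Z/822Z.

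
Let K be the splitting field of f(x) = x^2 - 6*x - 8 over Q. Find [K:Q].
[K:Q] = 2

The discriminant of x^2 + (-6)*x + (-8) is b^2 - 4c = 36 - (-32) = 68. Since 68 is not a perfect square in Q, the polynomial is irreducible over Q. Its two roots generate a degree-2 extension, so [K:Q] = 2.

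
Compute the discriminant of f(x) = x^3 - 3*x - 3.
Δ = -135

For a depressed cubic x^3 + p x + q the discriminant is Δ = -4 p^3 - 27 q^2 = -4*(-3)^3 - 27*(-3)^2 = 108 - 243 = -135.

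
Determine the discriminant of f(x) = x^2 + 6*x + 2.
Δ = 28

For a quadratic a x^2 + b x + c the discriminant is Δ = b^2 - 4ac = (6)^2 - 4*(1)*(2) = 36 - (8) = 28.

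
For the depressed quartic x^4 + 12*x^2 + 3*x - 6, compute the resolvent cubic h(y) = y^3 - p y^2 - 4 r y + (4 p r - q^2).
h(y) = y^3 - 12*y^2 + 24*y - 297

Identify coefficients: p = 12, q = 3, r = -6.
Plug into h(y) = y^3 - p y^2 - 4 r y + (4 p r - q^2):
  h(y) = y^3 - (12) y^2 - 4*(-6) y + (4*(12)*(-6) - (3)^2)
       = y^3 + (-12) y^2 + (24) y + (-297).
Simplifying: h(y) = y^3 - 12*y^2 + 24*y - 297.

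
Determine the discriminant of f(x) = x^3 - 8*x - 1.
Δ = 2021

For a depressed cubic x^3 + p x + q the discriminant is Δ = -4 p^3 - 27 q^2 = -4*(-8)^3 - 27*(-1)^2 = 2048 - 27 = 2021.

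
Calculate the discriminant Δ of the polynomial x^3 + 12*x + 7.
Δ = -8235

For a depressed cubic x^3 + p x + q the discriminant is Δ = -4 p^3 - 27 q^2 = -4*(12)^3 - 27*(7)^2 = -6912 - 1323 = -8235.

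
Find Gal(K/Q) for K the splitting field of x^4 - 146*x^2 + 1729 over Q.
Gal(K/Q) = V_4 (Klein four-group, Z/2Z × Z/2Z)

f factors as (x^2 - 133)(x^2 - 13), so the splitting field is K = Q(sqrt(133), sqrt(13)). The elements 133, 13, 1729 are all non-squares in Q, so sqrt(133) and sqrt(13) generate independent quadratic extensions. Thus [K:Q] = 4 and Gal(K/Q) is generated by the two order-2 automorphisms sqrt(133) ↦ -sqrt(133) and sqrt(13) ↦ -sqrt(13), giving V_4.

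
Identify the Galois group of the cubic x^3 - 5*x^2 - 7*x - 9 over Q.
Gal(K/Q) = S_3 (symmetric group of order 6)

Compute the discriminant of x^3 + (-5)*x^2 + (-7)*x + (-9): Δ = -9760. Since Δ is not a rational square, the Galois group is not contained in A_3; it must be the full S_3 (irreducibility of the cubic rules out anything smaller).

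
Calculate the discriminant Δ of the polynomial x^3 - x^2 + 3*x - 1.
Δ = -76

For x^3 + a x^2 + b x + c the discriminant is Δ = 18 a b c - 4 a^3 c + a^2 b^2 - 4 b^3 - 27 c^2.
Plug a = -1, b = 3, c = -1:
  18*(-1)*(3)*(-1) - 4*(-1)^3*(-1) + (-1)^2*(3)^2 - 4*(3)^3 - 27*(-1)^2
  = 54 + (-4) + 9 + (-108) + (-27)
  = -76.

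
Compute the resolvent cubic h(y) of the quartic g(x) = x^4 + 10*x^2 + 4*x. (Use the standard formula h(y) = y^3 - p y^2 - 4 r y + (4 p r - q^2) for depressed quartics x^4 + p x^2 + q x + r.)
h(y) = y^3 - 10*y^2 - 16

Identify coefficients: p = 10, q = 4, r = 0.
Plug into h(y) = y^3 - p y^2 - 4 r y + (4 p r - q^2):
  h(y) = y^3 - (10) y^2 - 4*(0) y + (4*(10)*(0) - (4)^2)
       = y^3 + (-10) y^2 + (0) y + (-16).
Simplifying: h(y) = y^3 - 10*y^2 - 16.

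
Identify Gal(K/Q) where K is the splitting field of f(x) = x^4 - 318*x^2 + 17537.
Gal(K/Q) = V_4 (Klein four-group, Z/2Z × Z/2Z)

f factors as (x^2 - 71)(x^2 - 247), so the splitting field is K = Q(sqrt(71), sqrt(247)). The elements 71, 247, 17537 are all non-squares in Q, so sqrt(71) and sqrt(247) generate independent quadratic extensions. Thus [K:Q] = 4 and Gal(K/Q) is generated by the two order-2 automorphisms sqrt(71) ↦ -sqrt(71) and sqrt(247) ↦ -sqrt(247), giving V_4.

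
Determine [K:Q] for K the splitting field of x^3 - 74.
[K:Q] = 6

x^3 - 74 has one real root r = 74^(1/3) and two complex roots r*zeta_3, r*zeta_3^2 where zeta_3 = e^(2*pi*i/3). The splitting field is Q(r, zeta_3). [Q(r):Q] = 3 and [Q(zeta_3):Q] = 2 with gcd = 1, so [Q(r, zeta_3):Q] = 3 * 2 = 6.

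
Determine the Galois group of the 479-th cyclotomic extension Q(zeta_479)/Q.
|Gal(Q(zeta_479)/Q)| = phi(479) = 478; group ≅ (Z/479Z)^* ≅ Z/478Z

The n-th cyclotomic polynomial Φ_479(x) is the minimal polynomial of zeta_479 over Q and has degree phi(479) = 478. So Q(zeta_479) is a degree-478 Galois extension with Galois group (Z/479Z)^*. (Z/479Z)^* is cyclic since 479 is an odd prime power (or 4). Hence Gal(Q(zeta_479)/Q) ≅ Z/478Z.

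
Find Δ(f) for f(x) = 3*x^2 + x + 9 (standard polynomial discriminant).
Δ = -107

For a quadratic a x^2 + b x + c the discriminant is Δ = b^2 - 4ac = (1)^2 - 4*(3)*(9) = 1 - (108) = -107.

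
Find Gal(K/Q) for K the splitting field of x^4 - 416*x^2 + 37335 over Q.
Gal(K/Q) = V_4 (Klein four-group, Z/2Z × Z/2Z)

f factors as (x^2 - 131)(x^2 - 285), so the splitting field is K = Q(sqrt(131), sqrt(285)). The elements 131, 285, 37335 are all non-squares in Q, so sqrt(131) and sqrt(285) generate independent quadratic extensions. Thus [K:Q] = 4 and Gal(K/Q) is generated by the two order-2 automorphisms sqrt(131) ↦ -sqrt(131) and sqrt(285) ↦ -sqrt(285), giving V_4.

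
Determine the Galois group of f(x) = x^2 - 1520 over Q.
Gal(K/Q) = Z/2Z (cyclic of order 2)

x^2 - 1520 is irreducible over Q since 1520 is not a rational square. The splitting field Q(sqrt(1520)) has degree 2 over Q, and its unique nontrivial automorphism is sqrt(1520) ↦ -sqrt(1520). Hence Gal(Q(sqrt(1520))/Q) = Z/2Z.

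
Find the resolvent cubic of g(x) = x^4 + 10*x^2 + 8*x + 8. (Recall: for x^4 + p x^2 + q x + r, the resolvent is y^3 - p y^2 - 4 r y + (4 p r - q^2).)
h(y) = y^3 - 10*y^2 - 32*y + 256

Identify coefficients: p = 10, q = 8, r = 8.
Plug into h(y) = y^3 - p y^2 - 4 r y + (4 p r - q^2):
  h(y) = y^3 - (10) y^2 - 4*(8) y + (4*(10)*(8) - (8)^2)
       = y^3 + (-10) y^2 + (-32) y + (256).
Simplifying: h(y) = y^3 - 10*y^2 - 32*y + 256.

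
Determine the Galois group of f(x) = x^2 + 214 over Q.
Gal(K/Q) = Z/2Z (cyclic of order 2)

x^2 + 214 is irreducible over Q since -214 is not a rational square. The splitting field Q(sqrt(-214)) has degree 2 over Q, and its unique nontrivial automorphism is sqrt(-214) ↦ -sqrt(-214). Hence Gal(Q(sqrt(-214))/Q) = Z/2Z.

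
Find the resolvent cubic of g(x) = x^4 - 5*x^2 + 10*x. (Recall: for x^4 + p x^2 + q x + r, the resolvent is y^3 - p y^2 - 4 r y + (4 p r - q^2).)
h(y) = y^3 + 5*y^2 - 100

Identify coefficients: p = -5, q = 10, r = 0.
Plug into h(y) = y^3 - p y^2 - 4 r y + (4 p r - q^2):
  h(y) = y^3 - (-5) y^2 - 4*(0) y + (4*(-5)*(0) - (10)^2)
       = y^3 + (5) y^2 + (0) y + (-100).
Simplifying: h(y) = y^3 + 5*y^2 - 100.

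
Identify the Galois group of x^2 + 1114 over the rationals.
Gal(K/Q) = Z/2Z (cyclic of order 2)

x^2 + 1114 is irreducible over Q since -1114 is not a rational square. The splitting field Q(sqrt(-1114)) has degree 2 over Q, and its unique nontrivial automorphism is sqrt(-1114) ↦ -sqrt(-1114). Hence Gal(Q(sqrt(-1114))/Q) = Z/2Z.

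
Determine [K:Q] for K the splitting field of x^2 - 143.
[K:Q] = 2

The polynomial x^2 - 143 is irreducible over Q since 143 is not a perfect square. Its splitting field is Q(sqrt(143)), which has degree 2 over Q.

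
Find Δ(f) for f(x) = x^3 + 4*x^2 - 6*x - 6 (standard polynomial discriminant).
Δ = 4596

For x^3 + a x^2 + b x + c the discriminant is Δ = 18 a b c - 4 a^3 c + a^2 b^2 - 4 b^3 - 27 c^2.
Plug a = 4, b = -6, c = -6:
  18*(4)*(-6)*(-6) - 4*(4)^3*(-6) + (4)^2*(-6)^2 - 4*(-6)^3 - 27*(-6)^2
  = 2592 + (1536) + 576 + (864) + (-972)
  = 4596.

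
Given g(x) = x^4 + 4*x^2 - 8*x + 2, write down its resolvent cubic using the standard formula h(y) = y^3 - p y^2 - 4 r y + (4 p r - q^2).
h(y) = y^3 - 4*y^2 - 8*y - 32

Identify coefficients: p = 4, q = -8, r = 2.
Plug into h(y) = y^3 - p y^2 - 4 r y + (4 p r - q^2):
  h(y) = y^3 - (4) y^2 - 4*(2) y + (4*(4)*(2) - (-8)^2)
       = y^3 + (-4) y^2 + (-8) y + (-32).
Simplifying: h(y) = y^3 - 4*y^2 - 8*y - 32.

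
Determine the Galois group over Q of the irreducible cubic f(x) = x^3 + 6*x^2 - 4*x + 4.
Gal(K/Q) = S_3 (symmetric group of order 6)

Compute the discriminant of x^3 + (6)*x^2 + (-4)*x + (4): Δ = -4784. Since Δ is not a rational square, the Galois group is not contained in A_3; it must be the full S_3 (irreducibility of the cubic rules out anything smaller).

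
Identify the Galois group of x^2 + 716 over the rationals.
Gal(K/Q) = Z/2Z (cyclic of order 2)

x^2 + 716 is irreducible over Q since -716 is not a rational square. The splitting field Q(sqrt(-716)) has degree 2 over Q, and its unique nontrivial automorphism is sqrt(-716) ↦ -sqrt(-716). Hence Gal(Q(sqrt(-716))/Q) = Z/2Z.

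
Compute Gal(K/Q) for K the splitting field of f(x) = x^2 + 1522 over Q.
Gal(K/Q) = Z/2Z (cyclic of order 2)

x^2 + 1522 is irreducible over Q since -1522 is not a rational square. The splitting field Q(sqrt(-1522)) has degree 2 over Q, and its unique nontrivial automorphism is sqrt(-1522) ↦ -sqrt(-1522). Hence Gal(Q(sqrt(-1522))/Q) = Z/2Z.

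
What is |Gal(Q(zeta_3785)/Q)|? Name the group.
|Gal(Q(zeta_3785)/Q)| = phi(3785) = 3024; group ≅ (Z/3785Z)^* ≅ Z/4Z × Z/756Z

The n-th cyclotomic polynomial Φ_3785(x) is the minimal polynomial of zeta_3785 over Q and has degree phi(3785) = 3024. So Q(zeta_3785) is a degree-3024 Galois extension with Galois group (Z/3785Z)^*. By CRT, (Z/3785Z)^* ≅ (Z/5Z)^* × (Z/757Z)^*. Each prime-power unit group is (Z/5Z)^* ≅ Z/4Z; (Z/757Z)^* ≅ Z/756Z. Hence Gal(Q(zeta_3785)/Q) ≅ Z/4Z × Z/756Z.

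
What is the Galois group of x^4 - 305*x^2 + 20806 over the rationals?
Gal(K/Q) = V_4 (Klein four-group, Z/2Z × Z/2Z)

f factors as (x^2 - 202)(x^2 - 103), so the splitting field is K = Q(sqrt(202), sqrt(103)). The elements 202, 103, 20806 are all non-squares in Q, so sqrt(202) and sqrt(103) generate independent quadratic extensions. Thus [K:Q] = 4 and Gal(K/Q) is generated by the two order-2 automorphisms sqrt(202) ↦ -sqrt(202) and sqrt(103) ↦ -sqrt(103), giving V_4.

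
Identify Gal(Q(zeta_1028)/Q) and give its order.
|Gal(Q(zeta_1028)/Q)| = phi(1028) = 512; group ≅ (Z/1028Z)^* ≅ Z/2Z × Z/256Z

The n-th cyclotomic polynomial Φ_1028(x) is the minimal polynomial of zeta_1028 over Q and has degree phi(1028) = 512. So Q(zeta_1028) is a degree-512 Galois extension with Galois group (Z/1028Z)^*. By CRT, (Z/1028Z)^* ≅ (Z/4Z)^* × (Z/257Z)^*. Each prime-power unit group is (Z/4Z)^* ≅ Z/2Z; (Z/257Z)^* ≅ Z/256Z. Hence Gal(Q(zeta_1028)/Q) ≅ Z/2Z × Z/256Z.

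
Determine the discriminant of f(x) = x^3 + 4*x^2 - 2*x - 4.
Δ = 1264

For x^3 + a x^2 + b x + c the discriminant is Δ = 18 a b c - 4 a^3 c + a^2 b^2 - 4 b^3 - 27 c^2.
Plug a = 4, b = -2, c = -4:
  18*(4)*(-2)*(-4) - 4*(4)^3*(-4) + (4)^2*(-2)^2 - 4*(-2)^3 - 27*(-4)^2
  = 576 + (1024) + 64 + (32) + (-432)
  = 1264.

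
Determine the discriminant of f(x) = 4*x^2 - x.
Δ = 1

For a quadratic a x^2 + b x + c the discriminant is Δ = b^2 - 4ac = (-1)^2 - 4*(4)*(0) = 1 - (0) = 1.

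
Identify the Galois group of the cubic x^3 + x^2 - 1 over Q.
Gal(K/Q) = S_3 (symmetric group of order 6)

Compute the discriminant of x^3 + (1)*x^2 + (0)*x + (-1): Δ = -23. Since Δ is not a rational square, the Galois group is not contained in A_3; it must be the full S_3 (irreducibility of the cubic rules out anything smaller).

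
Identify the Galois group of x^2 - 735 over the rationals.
Gal(K/Q) = Z/2Z (cyclic of order 2)

x^2 - 735 is irreducible over Q since 735 is not a rational square. The splitting field Q(sqrt(735)) has degree 2 over Q, and its unique nontrivial automorphism is sqrt(735) ↦ -sqrt(735). Hence Gal(Q(sqrt(735))/Q) = Z/2Z.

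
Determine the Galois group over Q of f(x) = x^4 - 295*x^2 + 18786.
Gal(K/Q) = V_4 (Klein four-group, Z/2Z × Z/2Z)

f factors as (x^2 - 202)(x^2 - 93), so the splitting field is K = Q(sqrt(202), sqrt(93)). The elements 202, 93, 18786 are all non-squares in Q, so sqrt(202) and sqrt(93) generate independent quadratic extensions. Thus [K:Q] = 4 and Gal(K/Q) is generated by the two order-2 automorphisms sqrt(202) ↦ -sqrt(202) and sqrt(93) ↦ -sqrt(93), giving V_4.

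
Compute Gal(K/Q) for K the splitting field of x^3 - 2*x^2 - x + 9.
Gal(K/Q) = S_3 (symmetric group of order 6)

Compute the discriminant of x^3 + (-2)*x^2 + (-1)*x + (9): Δ = -1567. Since Δ is not a rational square, the Galois group is not contained in A_3; it must be the full S_3 (irreducibility of the cubic rules out anything smaller).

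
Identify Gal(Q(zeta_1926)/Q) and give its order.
|Gal(Q(zeta_1926)/Q)| = phi(1926) = 636; group ≅ (Z/1926Z)^* ≅ Z/6Z × Z/106Z

The n-th cyclotomic polynomial Φ_1926(x) is the minimal polynomial of zeta_1926 over Q and has degree phi(1926) = 636. So Q(zeta_1926) is a degree-636 Galois extension with Galois group (Z/1926Z)^*. By CRT, (Z/1926Z)^* ≅ (Z/2Z)^* × (Z/9Z)^* × (Z/107Z)^*. Each prime-power unit group is (Z/2Z)^* ≅ trivial group (order 1); (Z/9Z)^* ≅ Z/6Z; (Z/107Z)^* ≅ Z/106Z. Hence Gal(Q(zeta_1926)/Q) ≅ Z/6Z × Z/106Z.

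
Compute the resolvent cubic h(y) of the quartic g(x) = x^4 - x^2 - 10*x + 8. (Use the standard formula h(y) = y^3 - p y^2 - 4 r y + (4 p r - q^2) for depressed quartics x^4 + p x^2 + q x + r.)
h(y) = y^3 + y^2 - 32*y - 132

Identify coefficients: p = -1, q = -10, r = 8.
Plug into h(y) = y^3 - p y^2 - 4 r y + (4 p r - q^2):
  h(y) = y^3 - (-1) y^2 - 4*(8) y + (4*(-1)*(8) - (-10)^2)
       = y^3 + (1) y^2 + (-32) y + (-132).
Simplifying: h(y) = y^3 + y^2 - 32*y - 132.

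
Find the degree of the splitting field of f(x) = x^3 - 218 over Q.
[K:Q] = 6

x^3 - 218 has one real root r = 218^(1/3) and two complex roots r*zeta_3, r*zeta_3^2 where zeta_3 = e^(2*pi*i/3). The splitting field is Q(r, zeta_3). [Q(r):Q] = 3 and [Q(zeta_3):Q] = 2 with gcd = 1, so [Q(r, zeta_3):Q] = 3 * 2 = 6.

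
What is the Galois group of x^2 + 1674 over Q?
Gal(K/Q) = Z/2Z (cyclic of order 2)

x^2 + 1674 is irreducible over Q since -1674 is not a rational square. The splitting field Q(sqrt(-1674)) has degree 2 over Q, and its unique nontrivial automorphism is sqrt(-1674) ↦ -sqrt(-1674). Hence Gal(Q(sqrt(-1674))/Q) = Z/2Z.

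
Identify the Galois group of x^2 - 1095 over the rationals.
Gal(K/Q) = Z/2Z (cyclic of order 2)

x^2 - 1095 is irreducible over Q since 1095 is not a rational square. The splitting field Q(sqrt(1095)) has degree 2 over Q, and its unique nontrivial automorphism is sqrt(1095) ↦ -sqrt(1095). Hence Gal(Q(sqrt(1095))/Q) = Z/2Z.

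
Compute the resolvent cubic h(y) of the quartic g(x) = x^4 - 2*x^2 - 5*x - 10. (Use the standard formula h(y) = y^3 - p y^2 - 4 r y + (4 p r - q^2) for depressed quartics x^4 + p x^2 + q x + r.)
h(y) = y^3 + 2*y^2 + 40*y + 55

Identify coefficients: p = -2, q = -5, r = -10.
Plug into h(y) = y^3 - p y^2 - 4 r y + (4 p r - q^2):
  h(y) = y^3 - (-2) y^2 - 4*(-10) y + (4*(-2)*(-10) - (-5)^2)
       = y^3 + (2) y^2 + (40) y + (55).
Simplifying: h(y) = y^3 + 2*y^2 + 40*y + 55.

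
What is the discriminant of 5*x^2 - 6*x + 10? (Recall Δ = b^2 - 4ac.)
Δ = -164

For a quadratic a x^2 + b x + c the discriminant is Δ = b^2 - 4ac = (-6)^2 - 4*(5)*(10) = 36 - (200) = -164.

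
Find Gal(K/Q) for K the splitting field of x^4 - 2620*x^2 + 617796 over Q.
Gal(K/Q) = Z/2Z (cyclic of order 2)

f factors as (x^2 - 262)(x^2 - 2358), so the splitting field is K = Q(sqrt(262), sqrt(2358)). The squarefree part of 262 is 262 and the squarefree part of 2358 is also 262, so sqrt(262) and sqrt(2358) are both rational multiples of sqrt(262). Hence Q(sqrt(262)) = Q(sqrt(2358)) = Q(sqrt(262)), and the splitting field collapses to a single degree-2 extension with Galois group Z/2Z.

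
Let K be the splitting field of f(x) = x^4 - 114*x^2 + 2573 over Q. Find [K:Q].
[K:Q] = 4

f factors as (x^2 - 31)(x^2 - 83); the splitting field is K = Q(sqrt(31), sqrt(83)). Since 31, 83, and 2573 are all non-squares in Q, the three subfields Q(sqrt(31)), Q(sqrt(83)), Q(sqrt(2573)) are distinct degree-2 extensions, so [K:Q] = 4 (Klein four Galois group).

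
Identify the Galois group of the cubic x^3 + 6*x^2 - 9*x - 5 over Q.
Gal(K/Q) = S_3 (symmetric group of order 6)

Compute the discriminant of x^3 + (6)*x^2 + (-9)*x + (-5): Δ = 14337. Since Δ is not a rational square, the Galois group is not contained in A_3; it must be the full S_3 (irreducibility of the cubic rules out anything smaller).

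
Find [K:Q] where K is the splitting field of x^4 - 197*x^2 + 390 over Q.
[K:Q] = 4

f factors as (x^2 - 195)(x^2 - 2); the splitting field is K = Q(sqrt(195), sqrt(2)). Since 195, 2, and 390 are all non-squares in Q, the three subfields Q(sqrt(195)), Q(sqrt(2)), Q(sqrt(390)) are distinct degree-2 extensions, so [K:Q] = 4 (Klein four Galois group).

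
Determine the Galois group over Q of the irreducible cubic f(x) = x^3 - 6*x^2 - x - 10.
Gal(K/Q) = S_3 (symmetric group of order 6)

Compute the discriminant of x^3 + (-6)*x^2 + (-1)*x + (-10): Δ = -12380. Since Δ is not a rational square, the Galois group is not contained in A_3; it must be the full S_3 (irreducibility of the cubic rules out anything smaller).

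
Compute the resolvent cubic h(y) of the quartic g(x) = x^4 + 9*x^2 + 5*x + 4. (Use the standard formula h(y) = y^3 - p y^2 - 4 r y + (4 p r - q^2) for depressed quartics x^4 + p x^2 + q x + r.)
h(y) = y^3 - 9*y^2 - 16*y + 119

Identify coefficients: p = 9, q = 5, r = 4.
Plug into h(y) = y^3 - p y^2 - 4 r y + (4 p r - q^2):
  h(y) = y^3 - (9) y^2 - 4*(4) y + (4*(9)*(4) - (5)^2)
       = y^3 + (-9) y^2 + (-16) y + (119).
Simplifying: h(y) = y^3 - 9*y^2 - 16*y + 119.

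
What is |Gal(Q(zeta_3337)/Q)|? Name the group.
|Gal(Q(zeta_3337)/Q)| = phi(3337) = 3220; group ≅ (Z/3337Z)^* ≅ Z/46Z × Z/70Z

The n-th cyclotomic polynomial Φ_3337(x) is the minimal polynomial of zeta_3337 over Q and has degree phi(3337) = 3220. So Q(zeta_3337) is a degree-3220 Galois extension with Galois group (Z/3337Z)^*. By CRT, (Z/3337Z)^* ≅ (Z/47Z)^* × (Z/71Z)^*. Each prime-power unit group is (Z/47Z)^* ≅ Z/46Z; (Z/71Z)^* ≅ Z/70Z. Hence Gal(Q(zeta_3337)/Q) ≅ Z/46Z × Z/70Z.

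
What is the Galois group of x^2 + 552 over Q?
Gal(K/Q) = Z/2Z (cyclic of order 2)

x^2 + 552 is irreducible over Q since -552 is not a rational square. The splitting field Q(sqrt(-552)) has degree 2 over Q, and its unique nontrivial automorphism is sqrt(-552) ↦ -sqrt(-552). Hence Gal(Q(sqrt(-552))/Q) = Z/2Z.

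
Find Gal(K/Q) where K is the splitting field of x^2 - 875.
Gal(K/Q) = Z/2Z (cyclic of order 2)

x^2 - 875 is irreducible over Q since 875 is not a rational square. The splitting field Q(sqrt(875)) has degree 2 over Q, and its unique nontrivial automorphism is sqrt(875) ↦ -sqrt(875). Hence Gal(Q(sqrt(875))/Q) = Z/2Z.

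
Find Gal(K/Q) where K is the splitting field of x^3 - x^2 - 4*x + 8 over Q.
Gal(K/Q) = S_3 (symmetric group of order 6)

Compute the discriminant of x^3 + (-1)*x^2 + (-4)*x + (8): Δ = -848. Since Δ is not a rational square, the Galois group is not contained in A_3; it must be the full S_3 (irreducibility of the cubic rules out anything smaller).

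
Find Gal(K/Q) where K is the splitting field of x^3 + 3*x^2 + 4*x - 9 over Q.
Gal(K/Q) = S_3 (symmetric group of order 6)

Compute the discriminant of x^3 + (3)*x^2 + (4)*x + (-9): Δ = -3271. Since Δ is not a rational square, the Galois group is not contained in A_3; it must be the full S_3 (irreducibility of the cubic rules out anything smaller).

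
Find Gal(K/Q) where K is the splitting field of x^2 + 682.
Gal(K/Q) = Z/2Z (cyclic of order 2)

x^2 + 682 is irreducible over Q since -682 is not a rational square. The splitting field Q(sqrt(-682)) has degree 2 over Q, and its unique nontrivial automorphism is sqrt(-682) ↦ -sqrt(-682). Hence Gal(Q(sqrt(-682))/Q) = Z/2Z.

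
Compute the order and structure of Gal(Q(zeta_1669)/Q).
|Gal(Q(zeta_1669)/Q)| = phi(1669) = 1668; group ≅ (Z/1669Z)^* ≅ Z/1668Z

The n-th cyclotomic polynomial Φ_1669(x) is the minimal polynomial of zeta_1669 over Q and has degree phi(1669) = 1668. So Q(zeta_1669) is a degree-1668 Galois extension with Galois group (Z/1669Z)^*. (Z/1669Z)^* is cyclic since 1669 is an odd prime power (or 4). Hence Gal(Q(zeta_1669)/Q) ≅ Z/1668Z.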